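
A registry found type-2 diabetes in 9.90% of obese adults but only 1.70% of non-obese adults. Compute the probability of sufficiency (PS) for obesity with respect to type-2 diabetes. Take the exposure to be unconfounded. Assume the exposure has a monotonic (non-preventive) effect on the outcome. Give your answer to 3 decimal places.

p₁ = 0.099, p₀ = 0.017.
Under exogeneity and monotonicity, PS = (p₁ − p₀) / (1 − p₀).
PS = (0.099 − 0.017) / (1 − 0.017) = 0.082 / 0.983 ≈ 0.0834

PS ≈ 0.083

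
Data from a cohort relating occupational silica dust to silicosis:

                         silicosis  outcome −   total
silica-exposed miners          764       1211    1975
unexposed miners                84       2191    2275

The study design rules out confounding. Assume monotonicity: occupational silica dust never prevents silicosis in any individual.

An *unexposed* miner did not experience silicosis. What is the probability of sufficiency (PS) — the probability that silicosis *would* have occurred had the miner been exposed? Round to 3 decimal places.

PS ≈ 0.363

p₁ = P(outcome | exposed) = 764/1975 = 0.38684
p₀ = P(outcome | unexposed) = 84/2275 = 0.036923
Under exogeneity and monotonicity, PS = (p₁ − p₀) / (1 − p₀).
PS = (0.38684 − 0.036923) / (1 − 0.036923) = 0.34991 / 0.96308 ≈ 0.3633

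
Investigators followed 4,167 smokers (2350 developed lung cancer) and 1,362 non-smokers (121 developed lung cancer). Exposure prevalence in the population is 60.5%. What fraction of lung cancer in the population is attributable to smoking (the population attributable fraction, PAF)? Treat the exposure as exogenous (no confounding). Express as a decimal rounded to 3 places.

PAF ≈ 0.764

p₁ = P(outcome | exposed) = 2350/4167 = 0.56395
p₀ = P(outcome | unexposed) = 121/1362 = 0.08884
Overall risk P(Y=1) = π·p₁ + (1−π)·p₀ = 0.605×0.56395 + 0.395×0.08884 = 0.37628.
Under exogeneity, PAF = [P(Y=1) − p₀] / P(Y=1).
PAF = (0.37628 − 0.08884) / 0.37628 ≈ 0.7639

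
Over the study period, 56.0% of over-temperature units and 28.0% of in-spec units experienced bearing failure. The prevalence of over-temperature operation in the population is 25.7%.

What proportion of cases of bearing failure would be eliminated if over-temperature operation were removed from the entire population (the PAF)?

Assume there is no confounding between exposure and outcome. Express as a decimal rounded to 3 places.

PAF ≈ 0.204

p₁ = 0.56, p₀ = 0.28.
Overall risk P(Y=1) = π·p₁ + (1−π)·p₀ = 0.257×0.56 + 0.743×0.28 = 0.35196.
Under exogeneity, PAF = [P(Y=1) − p₀] / P(Y=1).
PAF = (0.35196 − 0.28) / 0.35196 ≈ 0.2045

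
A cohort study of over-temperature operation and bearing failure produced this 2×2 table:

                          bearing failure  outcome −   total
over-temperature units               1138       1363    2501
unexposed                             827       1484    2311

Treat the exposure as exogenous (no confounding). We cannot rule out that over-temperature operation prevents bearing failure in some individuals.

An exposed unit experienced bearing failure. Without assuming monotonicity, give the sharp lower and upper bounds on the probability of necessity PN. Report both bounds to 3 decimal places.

p₁ = P(outcome | exposed) = 1138/2501 = 0.45502
p₀ = P(outcome | unexposed) = 827/2311 = 0.35785
Under exogeneity alone the bounds on PN are max{0,(p₁−p₀)/p₁} ≤ PN ≤ min{1,(1−p₀)/p₁}.
  lower = (p₁ − p₀)/p₁ = 0.097164 / 0.45502 ≈ 0.2135
  upper = min{1, (1 − p₀)/p₁} = 0.64215 / 0.45502 ≈ 1.4113 → capped at 1

0.214 ≤ PN ≤ 1.000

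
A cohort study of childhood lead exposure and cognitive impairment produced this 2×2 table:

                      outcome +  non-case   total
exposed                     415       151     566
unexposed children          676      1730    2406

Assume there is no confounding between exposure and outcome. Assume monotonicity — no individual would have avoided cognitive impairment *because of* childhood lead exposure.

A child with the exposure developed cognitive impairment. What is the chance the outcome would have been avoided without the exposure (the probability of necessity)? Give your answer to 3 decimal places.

p₁ = P(outcome | exposed) = 415/566 = 0.73322
p₀ = P(outcome | unexposed) = 676/2406 = 0.28096
Under exogeneity and monotonicity, PN = (p₁ − p₀) / p₁.
PN = (0.73322 − 0.28096) / 0.73322 = 0.45225 / 0.73322 ≈ 0.6168

PN ≈ 0.617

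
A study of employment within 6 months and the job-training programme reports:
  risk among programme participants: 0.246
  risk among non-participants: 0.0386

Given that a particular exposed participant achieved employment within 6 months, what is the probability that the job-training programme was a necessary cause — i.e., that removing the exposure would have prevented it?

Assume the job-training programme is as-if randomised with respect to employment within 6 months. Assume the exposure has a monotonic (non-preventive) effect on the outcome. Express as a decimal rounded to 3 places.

Let p₁ = 0.246, p₀ = 0.0386.
Under exogeneity and monotonicity, PN = (p₁ − p₀) / p₁.
PN = (0.246 − 0.0386) / 0.246 = 0.2074 / 0.246 ≈ 0.8431

PN ≈ 0.843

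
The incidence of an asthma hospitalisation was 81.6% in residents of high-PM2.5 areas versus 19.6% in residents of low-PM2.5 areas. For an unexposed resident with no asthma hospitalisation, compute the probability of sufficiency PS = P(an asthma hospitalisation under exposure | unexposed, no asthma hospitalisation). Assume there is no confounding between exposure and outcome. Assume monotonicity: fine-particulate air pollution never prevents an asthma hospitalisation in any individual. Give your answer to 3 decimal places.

PS ≈ 0.771

p₁ = 0.816, p₀ = 0.196.
Under exogeneity and monotonicity, PS = (p₁ − p₀) / (1 − p₀).
PS = (0.816 − 0.196) / (1 − 0.196) = 0.62 / 0.804 ≈ 0.7711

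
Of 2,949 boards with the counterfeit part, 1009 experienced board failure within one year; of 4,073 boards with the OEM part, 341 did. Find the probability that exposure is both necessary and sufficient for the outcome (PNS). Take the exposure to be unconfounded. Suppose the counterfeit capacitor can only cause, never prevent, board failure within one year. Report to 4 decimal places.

p₁ = P(outcome | exposed) = 1009/2949 = 0.34215
p₀ = P(outcome | unexposed) = 341/4073 = 0.083722
Under exogeneity and monotonicity, PNS = p₁ − p₀.
PNS = 0.34215 − 0.083722 = 0.25843

PNS ≈ 0.2584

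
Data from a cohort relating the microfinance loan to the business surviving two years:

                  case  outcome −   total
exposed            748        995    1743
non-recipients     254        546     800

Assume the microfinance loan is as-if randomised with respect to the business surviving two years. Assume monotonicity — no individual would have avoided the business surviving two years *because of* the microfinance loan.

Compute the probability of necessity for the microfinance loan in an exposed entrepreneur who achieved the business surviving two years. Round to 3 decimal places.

PN ≈ 0.260

p₁ = P(outcome | exposed) = 748/1743 = 0.42915
p₀ = P(outcome | unexposed) = 254/800 = 0.3175
Under exogeneity and monotonicity, PN = (p₁ − p₀) / p₁.
PN = (0.42915 − 0.3175) / 0.42915 = 0.11165 / 0.42915 ≈ 0.2602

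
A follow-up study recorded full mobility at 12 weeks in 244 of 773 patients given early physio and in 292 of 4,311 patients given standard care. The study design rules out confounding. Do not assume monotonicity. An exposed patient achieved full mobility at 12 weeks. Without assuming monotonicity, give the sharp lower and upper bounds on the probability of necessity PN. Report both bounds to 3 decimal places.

0.785 ≤ PN ≤ 1.000

p₁ = P(outcome | exposed) = 244/773 = 0.31565
p₀ = P(outcome | unexposed) = 292/4311 = 0.067734
Under exogeneity alone the bounds on PN are max{0,(p₁−p₀)/p₁} ≤ PN ≤ min{1,(1−p₀)/p₁}.
  lower = (p₁ − p₀)/p₁ = 0.24792 / 0.31565 ≈ 0.7854
  upper = min{1, (1 − p₀)/p₁} = 0.93227 / 0.31565 ≈ 2.9535 → capped at 1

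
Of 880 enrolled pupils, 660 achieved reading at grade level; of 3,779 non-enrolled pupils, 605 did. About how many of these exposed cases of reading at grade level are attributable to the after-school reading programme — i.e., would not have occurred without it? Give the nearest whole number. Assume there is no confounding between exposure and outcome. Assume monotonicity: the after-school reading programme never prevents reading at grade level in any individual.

about 519 cases

p₁ = P(outcome | exposed) = 660/880 = 0.75
p₀ = P(outcome | unexposed) = 605/3779 = 0.1601
PN = (p₁ − p₀)/p₁ = (0.75 − 0.1601) / 0.75 ≈ 0.78654.
Attributable cases ≈ PN × (exposed cases) = 0.78654 × 660 ≈ 519.12.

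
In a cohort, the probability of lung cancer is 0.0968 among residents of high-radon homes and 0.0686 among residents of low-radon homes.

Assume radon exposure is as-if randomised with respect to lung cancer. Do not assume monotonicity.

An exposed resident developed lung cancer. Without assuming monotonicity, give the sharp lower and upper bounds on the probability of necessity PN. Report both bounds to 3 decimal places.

0.291 ≤ PN ≤ 1.000

Let p₁ = 0.0968, p₀ = 0.0686.
Under exogeneity alone the bounds on PN are max{0,(p₁−p₀)/p₁} ≤ PN ≤ min{1,(1−p₀)/p₁}.
  lower = (p₁ − p₀)/p₁ = 0.0282 / 0.0968 ≈ 0.2913
  upper = min{1, (1 − p₀)/p₁} = 0.9314 / 0.0968 ≈ 9.6219 → capped at 1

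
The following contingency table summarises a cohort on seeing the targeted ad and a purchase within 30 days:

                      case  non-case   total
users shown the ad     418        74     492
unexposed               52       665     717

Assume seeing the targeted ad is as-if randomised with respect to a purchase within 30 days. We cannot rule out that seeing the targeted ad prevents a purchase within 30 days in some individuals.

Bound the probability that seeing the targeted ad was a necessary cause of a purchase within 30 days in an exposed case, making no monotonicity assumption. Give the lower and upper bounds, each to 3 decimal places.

0.915 ≤ PN ≤ 1.000

p₁ = P(outcome | exposed) = 418/492 = 0.84959
p₀ = P(outcome | unexposed) = 52/717 = 0.072524
Under exogeneity alone the bounds on PN are max{0,(p₁−p₀)/p₁} ≤ PN ≤ min{1,(1−p₀)/p₁}.
  lower = (p₁ − p₀)/p₁ = 0.77707 / 0.84959 ≈ 0.9146
  upper = min{1, (1 − p₀)/p₁} = 0.92748 / 0.84959 ≈ 1.0917 → capped at 1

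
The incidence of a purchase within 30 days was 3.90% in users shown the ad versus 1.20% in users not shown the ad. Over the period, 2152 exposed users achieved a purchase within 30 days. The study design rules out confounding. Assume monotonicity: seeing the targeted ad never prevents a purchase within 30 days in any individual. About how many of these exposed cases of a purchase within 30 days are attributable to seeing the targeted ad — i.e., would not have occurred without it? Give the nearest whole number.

about 1490 cases

p₁ = 0.039, p₀ = 0.012.
PN = (p₁ − p₀)/p₁ = (0.039 − 0.012) / 0.039 ≈ 0.69231.
Attributable cases ≈ PN × (exposed cases) = 0.69231 × 2152 ≈ 1489.85.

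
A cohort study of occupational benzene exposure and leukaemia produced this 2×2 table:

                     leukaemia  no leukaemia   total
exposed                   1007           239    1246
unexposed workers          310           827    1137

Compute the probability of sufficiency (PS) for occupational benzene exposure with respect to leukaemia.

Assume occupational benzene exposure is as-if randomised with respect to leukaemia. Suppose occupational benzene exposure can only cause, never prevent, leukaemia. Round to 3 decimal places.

p₁ = P(outcome | exposed) = 1007/1246 = 0.80819
p₀ = P(outcome | unexposed) = 310/1137 = 0.27265
Under exogeneity and monotonicity, PS = (p₁ − p₀) / (1 − p₀).
PS = (0.80819 − 0.27265) / (1 − 0.27265) = 0.53554 / 0.72735 ≈ 0.7363

PS ≈ 0.736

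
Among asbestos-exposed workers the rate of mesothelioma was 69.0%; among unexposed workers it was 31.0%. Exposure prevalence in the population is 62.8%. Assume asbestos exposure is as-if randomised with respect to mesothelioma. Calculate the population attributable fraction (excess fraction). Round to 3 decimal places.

p₁ = 0.69, p₀ = 0.31.
Overall risk P(Y=1) = π·p₁ + (1−π)·p₀ = 0.628×0.69 + 0.372×0.31 = 0.54864.
Under exogeneity, PAF = [P(Y=1) − p₀] / P(Y=1).
PAF = (0.54864 − 0.31) / 0.54864 ≈ 0.4350

PAF ≈ 0.435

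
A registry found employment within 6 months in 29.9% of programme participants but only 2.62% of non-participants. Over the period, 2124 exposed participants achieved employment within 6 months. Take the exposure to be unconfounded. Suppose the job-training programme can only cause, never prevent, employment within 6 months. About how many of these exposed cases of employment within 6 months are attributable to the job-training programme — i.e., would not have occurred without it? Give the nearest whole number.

p₁ = 0.299, p₀ = 0.0262.
PN = (p₁ − p₀)/p₁ = (0.299 − 0.0262) / 0.299 ≈ 0.91237.
Attributable cases ≈ PN × (exposed cases) = 0.91237 × 2124 ≈ 1937.88.

about 1938 cases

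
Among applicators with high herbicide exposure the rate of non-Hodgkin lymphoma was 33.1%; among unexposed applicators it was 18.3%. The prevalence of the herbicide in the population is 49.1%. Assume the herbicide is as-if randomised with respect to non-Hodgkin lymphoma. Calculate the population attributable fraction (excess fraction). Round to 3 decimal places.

p₁ = 0.331, p₀ = 0.183.
Overall risk P(Y=1) = π·p₁ + (1−π)·p₀ = 0.491×0.331 + 0.509×0.183 = 0.25567.
Under exogeneity, PAF = [P(Y=1) − p₀] / P(Y=1).
PAF = (0.25567 − 0.183) / 0.25567 ≈ 0.2842

PAF ≈ 0.284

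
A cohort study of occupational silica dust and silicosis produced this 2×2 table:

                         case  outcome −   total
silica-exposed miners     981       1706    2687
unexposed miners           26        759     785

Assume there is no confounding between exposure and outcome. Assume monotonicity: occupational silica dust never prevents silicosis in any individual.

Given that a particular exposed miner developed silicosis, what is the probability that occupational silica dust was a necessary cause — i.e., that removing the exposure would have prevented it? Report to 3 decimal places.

p₁ = P(outcome | exposed) = 981/2687 = 0.36509
p₀ = P(outcome | unexposed) = 26/785 = 0.033121
Under exogeneity and monotonicity, PN = (p₁ − p₀) / p₁.
PN = (0.36509 − 0.033121) / 0.36509 = 0.33197 / 0.36509 ≈ 0.9093

PN ≈ 0.909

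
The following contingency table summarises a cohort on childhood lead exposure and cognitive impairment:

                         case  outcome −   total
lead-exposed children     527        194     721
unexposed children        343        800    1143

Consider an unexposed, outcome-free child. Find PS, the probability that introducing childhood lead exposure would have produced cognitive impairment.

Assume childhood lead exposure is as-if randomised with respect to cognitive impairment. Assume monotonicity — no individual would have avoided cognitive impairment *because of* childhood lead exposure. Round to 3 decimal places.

p₁ = P(outcome | exposed) = 527/721 = 0.73093
p₀ = P(outcome | unexposed) = 343/1143 = 0.30009
Under exogeneity and monotonicity, PS = (p₁ − p₀) / (1 − p₀).
PS = (0.73093 − 0.30009) / (1 − 0.30009) = 0.43084 / 0.69991 ≈ 0.6156

PS ≈ 0.616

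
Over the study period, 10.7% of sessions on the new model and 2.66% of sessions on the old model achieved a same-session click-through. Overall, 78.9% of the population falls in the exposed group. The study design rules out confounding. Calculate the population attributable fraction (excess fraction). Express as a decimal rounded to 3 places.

PAF ≈ 0.705

p₁ = 0.107, p₀ = 0.0266.
Overall risk P(Y=1) = π·p₁ + (1−π)·p₀ = 0.789×0.107 + 0.211×0.0266 = 0.090036.
Under exogeneity, PAF = [P(Y=1) − p₀] / P(Y=1).
PAF = (0.090036 − 0.0266) / 0.090036 ≈ 0.7046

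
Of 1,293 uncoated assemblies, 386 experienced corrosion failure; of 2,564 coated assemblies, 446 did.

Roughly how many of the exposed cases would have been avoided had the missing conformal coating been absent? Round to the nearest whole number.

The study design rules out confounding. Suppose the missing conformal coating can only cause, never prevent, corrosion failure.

p₁ = P(outcome | exposed) = 386/1293 = 0.29853
p₀ = P(outcome | unexposed) = 446/2564 = 0.17395
PN = (p₁ − p₀)/p₁ = (0.29853 − 0.17395) / 0.29853 ≈ 0.41732.
Attributable cases ≈ PN × (exposed cases) = 0.41732 × 386 ≈ 161.09.

about 161 cases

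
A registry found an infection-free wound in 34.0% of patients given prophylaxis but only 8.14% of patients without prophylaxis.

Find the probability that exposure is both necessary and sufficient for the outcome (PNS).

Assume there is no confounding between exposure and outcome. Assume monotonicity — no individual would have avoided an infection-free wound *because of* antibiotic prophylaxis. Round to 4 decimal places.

p₁ = 0.34, p₀ = 0.0814.
Under exogeneity and monotonicity, PNS = p₁ − p₀.
PNS = 0.34 − 0.0814 = 0.2586

PNS ≈ 0.2586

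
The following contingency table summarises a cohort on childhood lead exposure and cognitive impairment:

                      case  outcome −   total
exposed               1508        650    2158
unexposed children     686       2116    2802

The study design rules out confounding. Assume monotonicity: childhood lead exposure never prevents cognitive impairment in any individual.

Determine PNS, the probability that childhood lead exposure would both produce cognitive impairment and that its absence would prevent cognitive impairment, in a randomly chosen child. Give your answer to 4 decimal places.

PNS ≈ 0.4540

p₁ = P(outcome | exposed) = 1508/2158 = 0.6988
p₀ = P(outcome | unexposed) = 686/2802 = 0.24483
Under exogeneity and monotonicity, PNS = p₁ − p₀.
PNS = 0.6988 − 0.24483 = 0.45397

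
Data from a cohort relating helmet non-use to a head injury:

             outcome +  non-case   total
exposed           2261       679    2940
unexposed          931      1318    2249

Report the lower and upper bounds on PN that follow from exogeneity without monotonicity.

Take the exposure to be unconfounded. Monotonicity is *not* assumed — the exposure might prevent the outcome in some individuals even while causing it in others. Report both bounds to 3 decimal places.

0.462 ≤ PN ≤ 0.762

p₁ = P(outcome | exposed) = 2261/2940 = 0.76905
p₀ = P(outcome | unexposed) = 931/2249 = 0.41396
Under exogeneity alone the bounds on PN are max{0,(p₁−p₀)/p₁} ≤ PN ≤ min{1,(1−p₀)/p₁}.
  lower = (p₁ − p₀)/p₁ = 0.35509 / 0.76905 ≈ 0.4617
  upper = min{1, (1 − p₀)/p₁} = 0.58604 / 0.76905 ≈ 0.7620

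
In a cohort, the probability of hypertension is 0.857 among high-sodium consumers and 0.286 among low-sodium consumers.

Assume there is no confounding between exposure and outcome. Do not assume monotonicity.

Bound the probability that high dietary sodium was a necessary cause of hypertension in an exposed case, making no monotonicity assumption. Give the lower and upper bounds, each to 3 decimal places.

Let p₁ = 0.857, p₀ = 0.286.
Under exogeneity alone the bounds on PN are max{0,(p₁−p₀)/p₁} ≤ PN ≤ min{1,(1−p₀)/p₁}.
  lower = (p₁ − p₀)/p₁ = 0.571 / 0.857 ≈ 0.6663
  upper = min{1, (1 − p₀)/p₁} = 0.714 / 0.857 ≈ 0.8331

0.666 ≤ PN ≤ 0.833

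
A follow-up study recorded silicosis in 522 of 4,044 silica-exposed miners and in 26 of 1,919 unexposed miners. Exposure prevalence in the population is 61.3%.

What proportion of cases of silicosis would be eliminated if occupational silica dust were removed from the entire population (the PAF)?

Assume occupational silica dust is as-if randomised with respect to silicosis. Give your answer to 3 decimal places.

PAF ≈ 0.839

p₁ = P(outcome | exposed) = 522/4044 = 0.12908
p₀ = P(outcome | unexposed) = 26/1919 = 0.013549
Overall risk P(Y=1) = π·p₁ + (1−π)·p₀ = 0.613×0.12908 + 0.387×0.013549 = 0.084369.
Under exogeneity, PAF = [P(Y=1) − p₀] / P(Y=1).
PAF = (0.084369 − 0.013549) / 0.084369 ≈ 0.8394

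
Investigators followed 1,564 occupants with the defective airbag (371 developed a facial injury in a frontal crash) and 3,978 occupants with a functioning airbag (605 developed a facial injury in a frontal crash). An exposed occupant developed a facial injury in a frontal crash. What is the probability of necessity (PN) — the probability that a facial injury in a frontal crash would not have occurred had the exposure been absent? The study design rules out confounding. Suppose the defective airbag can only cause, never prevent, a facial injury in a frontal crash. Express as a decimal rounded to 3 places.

PN ≈ 0.359

p₁ = P(outcome | exposed) = 371/1564 = 0.23721
p₀ = P(outcome | unexposed) = 605/3978 = 0.15209
Under exogeneity and monotonicity, PN = (p₁ − p₀) / p₁.
PN = (0.23721 − 0.15209) / 0.23721 = 0.085126 / 0.23721 ≈ 0.3589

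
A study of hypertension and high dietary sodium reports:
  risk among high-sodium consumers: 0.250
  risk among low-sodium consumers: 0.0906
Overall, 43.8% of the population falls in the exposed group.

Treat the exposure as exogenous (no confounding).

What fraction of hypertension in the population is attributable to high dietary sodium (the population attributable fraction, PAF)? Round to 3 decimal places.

PAF ≈ 0.435

Let p₁ = 0.25, p₀ = 0.0906.
Overall risk P(Y=1) = π·p₁ + (1−π)·p₀ = 0.438×0.25 + 0.562×0.0906 = 0.16042.
Under exogeneity, PAF = [P(Y=1) − p₀] / P(Y=1).
PAF = (0.16042 − 0.0906) / 0.16042 ≈ 0.4352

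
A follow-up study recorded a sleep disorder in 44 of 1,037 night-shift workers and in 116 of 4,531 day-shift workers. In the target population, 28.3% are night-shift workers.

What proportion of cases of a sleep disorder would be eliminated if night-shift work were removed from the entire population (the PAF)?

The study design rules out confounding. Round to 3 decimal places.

p₁ = P(outcome | exposed) = 44/1037 = 0.04243
p₀ = P(outcome | unexposed) = 116/4531 = 0.025601
Overall risk P(Y=1) = π·p₁ + (1−π)·p₀ = 0.283×0.04243 + 0.717×0.025601 = 0.030364.
Under exogeneity, PAF = [P(Y=1) − p₀] / P(Y=1).
PAF = (0.030364 − 0.025601) / 0.030364 ≈ 0.1568

PAF ≈ 0.157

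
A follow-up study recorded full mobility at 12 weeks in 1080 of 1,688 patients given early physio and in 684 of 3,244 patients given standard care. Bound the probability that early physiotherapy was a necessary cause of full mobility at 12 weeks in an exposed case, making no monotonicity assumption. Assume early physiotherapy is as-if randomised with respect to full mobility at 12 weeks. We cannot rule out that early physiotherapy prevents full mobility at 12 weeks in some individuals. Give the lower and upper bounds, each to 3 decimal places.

p₁ = P(outcome | exposed) = 1080/1688 = 0.63981
p₀ = P(outcome | unexposed) = 684/3244 = 0.21085
Under exogeneity alone the bounds on PN are max{0,(p₁−p₀)/p₁} ≤ PN ≤ min{1,(1−p₀)/p₁}.
  lower = (p₁ − p₀)/p₁ = 0.42896 / 0.63981 ≈ 0.6704
  upper = min{1, (1 − p₀)/p₁} = 0.78915 / 0.63981 ≈ 1.2334 → capped at 1

0.670 ≤ PN ≤ 1.000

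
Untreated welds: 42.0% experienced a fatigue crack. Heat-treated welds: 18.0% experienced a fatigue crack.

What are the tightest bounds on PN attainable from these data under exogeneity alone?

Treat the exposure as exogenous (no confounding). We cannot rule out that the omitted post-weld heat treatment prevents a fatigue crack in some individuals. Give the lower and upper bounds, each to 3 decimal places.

p₁ = 0.42, p₀ = 0.18.
Under exogeneity alone the bounds on PN are max{0,(p₁−p₀)/p₁} ≤ PN ≤ min{1,(1−p₀)/p₁}.
  lower = (p₁ − p₀)/p₁ = 0.24 / 0.42 ≈ 0.5714
  upper = min{1, (1 − p₀)/p₁} = 0.82 / 0.42 ≈ 1.9524 → capped at 1

0.571 ≤ PN ≤ 1.000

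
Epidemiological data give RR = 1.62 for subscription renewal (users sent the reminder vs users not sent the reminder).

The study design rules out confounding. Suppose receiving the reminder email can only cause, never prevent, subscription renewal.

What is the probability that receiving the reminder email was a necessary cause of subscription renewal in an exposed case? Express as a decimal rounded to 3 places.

Under exogeneity and monotonicity, PN = (RR − 1) / RR = 1 − 1/RR.
PN = (1.62 − 1) / 1.62 = 0.62 / 1.62 ≈ 0.3827

PN ≈ 0.383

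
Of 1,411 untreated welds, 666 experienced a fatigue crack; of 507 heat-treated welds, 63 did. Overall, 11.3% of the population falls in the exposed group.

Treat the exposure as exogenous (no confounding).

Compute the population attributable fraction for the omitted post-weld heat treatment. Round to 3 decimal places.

p₁ = P(outcome | exposed) = 666/1411 = 0.47201
p₀ = P(outcome | unexposed) = 63/507 = 0.12426
Overall risk P(Y=1) = π·p₁ + (1−π)·p₀ = 0.113×0.47201 + 0.887×0.12426 = 0.16356.
Under exogeneity, PAF = [P(Y=1) − p₀] / P(Y=1).
PAF = (0.16356 − 0.12426) / 0.16356 ≈ 0.2403

PAF ≈ 0.240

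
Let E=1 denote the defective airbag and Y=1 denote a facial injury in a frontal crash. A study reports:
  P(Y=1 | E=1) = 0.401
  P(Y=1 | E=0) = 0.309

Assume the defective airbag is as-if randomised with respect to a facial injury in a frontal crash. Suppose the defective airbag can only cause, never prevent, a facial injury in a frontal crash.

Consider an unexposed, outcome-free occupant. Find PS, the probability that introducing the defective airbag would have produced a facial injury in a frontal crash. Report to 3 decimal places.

Let p₁ = 0.401, p₀ = 0.309.
Under exogeneity and monotonicity, PS = (p₁ − p₀) / (1 − p₀).
PS = (0.401 − 0.309) / (1 − 0.309) = 0.092 / 0.691 ≈ 0.1331

PS ≈ 0.133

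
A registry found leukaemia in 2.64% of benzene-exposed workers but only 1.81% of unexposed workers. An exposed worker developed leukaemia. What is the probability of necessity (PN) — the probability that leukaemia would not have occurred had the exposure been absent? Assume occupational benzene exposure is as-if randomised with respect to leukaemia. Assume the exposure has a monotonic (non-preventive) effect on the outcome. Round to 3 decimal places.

PN ≈ 0.314

p₁ = 0.0264, p₀ = 0.0181.
Under exogeneity and monotonicity, PN = (p₁ − p₀) / p₁.
PN = (0.0264 − 0.0181) / 0.0264 = 0.0083 / 0.0264 ≈ 0.3144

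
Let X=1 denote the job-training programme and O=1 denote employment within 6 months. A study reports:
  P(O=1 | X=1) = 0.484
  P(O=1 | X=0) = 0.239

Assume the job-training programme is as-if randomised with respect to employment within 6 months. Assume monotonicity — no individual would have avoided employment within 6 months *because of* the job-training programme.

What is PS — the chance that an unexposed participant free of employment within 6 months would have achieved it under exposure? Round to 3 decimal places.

Let p₁ = 0.484, p₀ = 0.239.
Under exogeneity and monotonicity, PS = (p₁ − p₀) / (1 − p₀).
PS = (0.484 − 0.239) / (1 − 0.239) = 0.245 / 0.761 ≈ 0.3219

PS ≈ 0.322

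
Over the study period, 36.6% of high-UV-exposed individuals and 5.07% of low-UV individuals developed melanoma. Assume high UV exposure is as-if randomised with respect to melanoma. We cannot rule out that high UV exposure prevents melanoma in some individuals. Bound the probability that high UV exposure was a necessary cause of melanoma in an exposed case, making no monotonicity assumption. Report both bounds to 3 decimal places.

p₁ = 0.366, p₀ = 0.0507.
Under exogeneity alone the bounds on PN are max{0,(p₁−p₀)/p₁} ≤ PN ≤ min{1,(1−p₀)/p₁}.
  lower = (p₁ − p₀)/p₁ = 0.3153 / 0.366 ≈ 0.8615
  upper = min{1, (1 − p₀)/p₁} = 0.9493 / 0.366 ≈ 2.5937 → capped at 1

0.861 ≤ PN ≤ 1.000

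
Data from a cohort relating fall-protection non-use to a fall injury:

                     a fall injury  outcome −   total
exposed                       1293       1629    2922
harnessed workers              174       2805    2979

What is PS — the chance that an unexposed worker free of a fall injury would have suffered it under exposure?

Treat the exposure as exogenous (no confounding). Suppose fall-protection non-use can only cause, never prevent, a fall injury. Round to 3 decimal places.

p₁ = P(outcome | exposed) = 1293/2922 = 0.44251
p₀ = P(outcome | unexposed) = 174/2979 = 0.058409
Under exogeneity and monotonicity, PS = (p₁ − p₀)/(1 − p₀).
PS = (0.44251 − 0.058409) / 0.94159 ≈ 0.4079

PS ≈ 0.408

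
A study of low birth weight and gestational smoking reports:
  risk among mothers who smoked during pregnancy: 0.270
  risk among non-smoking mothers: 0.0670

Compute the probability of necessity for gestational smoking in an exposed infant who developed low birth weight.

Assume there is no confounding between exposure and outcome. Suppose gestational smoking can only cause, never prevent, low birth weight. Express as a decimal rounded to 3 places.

Let p₁ = 0.27, p₀ = 0.067.
Under exogeneity and monotonicity, PN = (p₁ − p₀) / p₁.
PN = (0.27 − 0.067) / 0.27 = 0.203 / 0.27 ≈ 0.7519

PN ≈ 0.752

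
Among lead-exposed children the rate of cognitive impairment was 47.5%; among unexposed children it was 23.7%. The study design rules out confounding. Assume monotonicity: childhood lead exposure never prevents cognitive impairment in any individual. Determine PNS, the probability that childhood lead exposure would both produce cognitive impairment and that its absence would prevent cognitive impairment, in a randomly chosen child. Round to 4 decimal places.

PNS ≈ 0.2380

p₁ = 0.475, p₀ = 0.237.
Under exogeneity and monotonicity, PNS = p₁ − p₀.
PNS = 0.475 − 0.237 = 0.238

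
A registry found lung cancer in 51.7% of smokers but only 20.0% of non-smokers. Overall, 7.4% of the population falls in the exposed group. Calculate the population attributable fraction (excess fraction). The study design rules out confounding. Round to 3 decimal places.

PAF ≈ 0.105

p₁ = 0.517, p₀ = 0.2.
Overall risk P(Y=1) = π·p₁ + (1−π)·p₀ = 0.074×0.517 + 0.926×0.2 = 0.22346.
Under exogeneity, PAF = [P(Y=1) − p₀] / P(Y=1).
PAF = (0.22346 − 0.2) / 0.22346 ≈ 0.1050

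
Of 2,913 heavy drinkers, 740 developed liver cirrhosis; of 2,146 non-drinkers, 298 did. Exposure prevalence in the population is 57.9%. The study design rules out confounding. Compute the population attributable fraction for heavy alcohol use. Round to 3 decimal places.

PAF ≈ 0.324

p₁ = P(outcome | exposed) = 740/2913 = 0.25403
p₀ = P(outcome | unexposed) = 298/2146 = 0.13886
Overall risk P(Y=1) = π·p₁ + (1−π)·p₀ = 0.579×0.25403 + 0.421×0.13886 = 0.20555.
Under exogeneity, PAF = [P(Y=1) − p₀] / P(Y=1).
PAF = (0.20555 − 0.13886) / 0.20555 ≈ 0.3244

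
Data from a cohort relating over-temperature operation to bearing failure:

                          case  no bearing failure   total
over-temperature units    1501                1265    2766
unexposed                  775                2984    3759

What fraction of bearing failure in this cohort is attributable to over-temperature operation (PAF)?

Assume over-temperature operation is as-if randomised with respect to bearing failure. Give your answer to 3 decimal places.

PAF ≈ 0.409

p₁ = P(outcome | exposed) = 1501/2766 = 0.54266
p₀ = P(outcome | unexposed) = 775/3759 = 0.20617
Exposure prevalence π = 2766/6525 = 0.42391; overall risk P(Y=1) = 0.34881.
Under exogeneity, PAF = [P(Y=1) − p₀]/P(Y=1).
PAF = (0.34881 − 0.20617) / 0.34881 ≈ 0.4089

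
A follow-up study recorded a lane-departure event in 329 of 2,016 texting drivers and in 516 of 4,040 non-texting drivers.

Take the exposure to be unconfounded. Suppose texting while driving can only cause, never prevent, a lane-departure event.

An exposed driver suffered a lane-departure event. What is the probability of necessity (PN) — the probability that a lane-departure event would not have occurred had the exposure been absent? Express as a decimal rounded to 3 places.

p₁ = P(outcome | exposed) = 329/2016 = 0.16319
p₀ = P(outcome | unexposed) = 516/4040 = 0.12772
Under exogeneity and monotonicity, PN = (p₁ − p₀) / p₁.
PN = (0.16319 − 0.12772) / 0.16319 = 0.035472 / 0.16319 ≈ 0.2174

PN ≈ 0.217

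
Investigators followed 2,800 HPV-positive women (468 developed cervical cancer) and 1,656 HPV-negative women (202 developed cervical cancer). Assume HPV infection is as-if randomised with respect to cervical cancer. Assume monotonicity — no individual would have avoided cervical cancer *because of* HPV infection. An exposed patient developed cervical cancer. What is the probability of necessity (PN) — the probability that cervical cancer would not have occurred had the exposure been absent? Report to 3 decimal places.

PN ≈ 0.270

p₁ = P(outcome | exposed) = 468/2800 = 0.16714
p₀ = P(outcome | unexposed) = 202/1656 = 0.12198
Under exogeneity and monotonicity, PN = (p₁ − p₀) / p₁.
PN = (0.16714 − 0.12198) / 0.16714 = 0.045162 / 0.16714 ≈ 0.2702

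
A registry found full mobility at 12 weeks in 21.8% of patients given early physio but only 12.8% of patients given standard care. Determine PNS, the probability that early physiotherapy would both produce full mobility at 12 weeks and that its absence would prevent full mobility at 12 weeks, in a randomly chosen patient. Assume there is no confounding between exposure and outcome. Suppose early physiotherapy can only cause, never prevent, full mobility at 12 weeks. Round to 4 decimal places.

p₁ = 0.218, p₀ = 0.128.
Under exogeneity and monotonicity, PNS = p₁ − p₀.
PNS = 0.218 − 0.128 = 0.09

PNS ≈ 0.0900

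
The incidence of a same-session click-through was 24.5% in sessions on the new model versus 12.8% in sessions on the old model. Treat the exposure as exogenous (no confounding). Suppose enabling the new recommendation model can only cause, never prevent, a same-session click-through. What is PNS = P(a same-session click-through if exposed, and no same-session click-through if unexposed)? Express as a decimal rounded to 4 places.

p₁ = 0.245, p₀ = 0.128.
Under exogeneity and monotonicity, PNS = p₁ − p₀.
PNS = 0.245 − 0.128 = 0.117

PNS ≈ 0.1170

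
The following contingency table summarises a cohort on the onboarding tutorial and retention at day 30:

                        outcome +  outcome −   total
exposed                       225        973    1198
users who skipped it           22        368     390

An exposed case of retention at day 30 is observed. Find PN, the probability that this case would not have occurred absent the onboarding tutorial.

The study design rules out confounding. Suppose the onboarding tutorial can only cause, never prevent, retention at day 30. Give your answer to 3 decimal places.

PN ≈ 0.700

p₁ = P(outcome | exposed) = 225/1198 = 0.18781
p₀ = P(outcome | unexposed) = 22/390 = 0.05641
Under exogeneity and monotonicity, PN = (p₁ − p₀) / p₁.
PN = (0.18781 − 0.05641) / 0.18781 = 0.1314 / 0.18781 ≈ 0.6996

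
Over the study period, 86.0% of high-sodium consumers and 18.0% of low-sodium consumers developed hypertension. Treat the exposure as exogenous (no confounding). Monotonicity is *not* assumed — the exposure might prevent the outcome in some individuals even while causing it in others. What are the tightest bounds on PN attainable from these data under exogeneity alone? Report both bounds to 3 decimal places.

0.791 ≤ PN ≤ 0.953

p₁ = 0.86, p₀ = 0.18.
Under exogeneity alone the bounds on PN are max{0,(p₁−p₀)/p₁} ≤ PN ≤ min{1,(1−p₀)/p₁}.
  lower = (p₁ − p₀)/p₁ = 0.68 / 0.86 ≈ 0.7907
  upper = min{1, (1 − p₀)/p₁} = 0.82 / 0.86 ≈ 0.9535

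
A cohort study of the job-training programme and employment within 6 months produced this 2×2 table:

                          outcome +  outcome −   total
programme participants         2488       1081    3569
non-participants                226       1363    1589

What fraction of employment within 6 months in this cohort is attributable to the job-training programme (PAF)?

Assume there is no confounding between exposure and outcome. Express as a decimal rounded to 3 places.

p₁ = P(outcome | exposed) = 2488/3569 = 0.69711
p₀ = P(outcome | unexposed) = 226/1589 = 0.14223
Exposure prevalence π = 3569/5158 = 0.69193; overall risk P(Y=1) = 0.52617.
Under exogeneity, PAF = [P(Y=1) − p₀]/P(Y=1).
PAF = (0.52617 − 0.14223) / 0.52617 ≈ 0.7297

PAF ≈ 0.730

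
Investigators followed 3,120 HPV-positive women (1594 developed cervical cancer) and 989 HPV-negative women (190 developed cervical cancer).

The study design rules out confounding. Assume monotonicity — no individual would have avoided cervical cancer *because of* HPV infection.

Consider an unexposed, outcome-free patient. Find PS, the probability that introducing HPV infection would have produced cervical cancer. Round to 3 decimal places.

PS ≈ 0.395

p₁ = P(outcome | exposed) = 1594/3120 = 0.5109
p₀ = P(outcome | unexposed) = 190/989 = 0.19211
Under exogeneity and monotonicity, PS = (p₁ − p₀) / (1 − p₀).
PS = (0.5109 − 0.19211) / (1 − 0.19211) = 0.31878 / 0.80789 ≈ 0.3946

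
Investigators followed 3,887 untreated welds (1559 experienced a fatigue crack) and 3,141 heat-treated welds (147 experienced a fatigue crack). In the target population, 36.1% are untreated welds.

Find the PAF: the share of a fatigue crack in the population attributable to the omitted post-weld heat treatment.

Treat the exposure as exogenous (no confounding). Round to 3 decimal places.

p₁ = P(outcome | exposed) = 1559/3887 = 0.40108
p₀ = P(outcome | unexposed) = 147/3141 = 0.0468
Overall risk P(Y=1) = π·p₁ + (1−π)·p₀ = 0.361×0.40108 + 0.639×0.0468 = 0.1747.
Under exogeneity, PAF = [P(Y=1) − p₀] / P(Y=1).
PAF = (0.1747 − 0.0468) / 0.1747 ≈ 0.7321

PAF ≈ 0.732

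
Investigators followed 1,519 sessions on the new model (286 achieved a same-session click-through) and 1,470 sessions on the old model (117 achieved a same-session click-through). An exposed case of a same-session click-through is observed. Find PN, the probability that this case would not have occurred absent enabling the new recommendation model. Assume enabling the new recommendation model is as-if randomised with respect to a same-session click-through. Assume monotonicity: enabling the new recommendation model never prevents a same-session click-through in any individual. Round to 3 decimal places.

p₁ = P(outcome | exposed) = 286/1519 = 0.18828
p₀ = P(outcome | unexposed) = 117/1470 = 0.079592
Under exogeneity and monotonicity, PN = (p₁ − p₀) / p₁.
PN = (0.18828 − 0.079592) / 0.18828 = 0.10869 / 0.18828 ≈ 0.5773

PN ≈ 0.577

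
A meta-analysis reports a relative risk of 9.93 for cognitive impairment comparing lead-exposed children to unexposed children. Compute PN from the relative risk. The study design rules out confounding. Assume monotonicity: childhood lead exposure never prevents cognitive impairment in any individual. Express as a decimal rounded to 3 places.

Under exogeneity and monotonicity, PN = (RR − 1) / RR = 1 − 1/RR.
PN = (9.93 − 1) / 9.93 = 8.93 / 9.93 ≈ 0.8993

PN ≈ 0.899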